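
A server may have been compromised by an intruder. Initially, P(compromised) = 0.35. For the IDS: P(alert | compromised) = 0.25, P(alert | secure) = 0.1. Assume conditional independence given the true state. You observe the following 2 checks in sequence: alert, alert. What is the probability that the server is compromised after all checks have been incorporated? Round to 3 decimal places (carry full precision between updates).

0.771

Each posterior becomes the prior for the next update.
After 'alert': P(compromised) = 0.25·0.3500 / (0.25·0.3500 + 0.1·0.6500) ≈ 0.5738
After 'alert': P(compromised) = 0.25·0.5738 / (0.25·0.5738 + 0.1·0.4262) ≈ 0.7709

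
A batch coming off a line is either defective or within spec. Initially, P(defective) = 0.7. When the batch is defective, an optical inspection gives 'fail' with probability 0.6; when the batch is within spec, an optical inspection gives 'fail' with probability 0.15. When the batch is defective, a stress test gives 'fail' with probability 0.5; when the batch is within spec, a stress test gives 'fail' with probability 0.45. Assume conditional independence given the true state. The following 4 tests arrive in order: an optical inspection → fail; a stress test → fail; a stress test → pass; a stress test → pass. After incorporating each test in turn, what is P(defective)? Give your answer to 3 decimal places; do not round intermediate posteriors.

0.896

After an optical inspection='fail': P(defective) = 0.6·0.7000 / (0.6·0.7000 + 0.15·0.3000) ≈ 0.9032
After a stress test='fail': P(defective) = 0.5·0.9032 / (0.5·0.9032 + 0.45·0.0968) ≈ 0.9121
After a stress test='pass': P(defective) = 0.5·0.9121 / (0.5·0.9121 + 0.55·0.0879) ≈ 0.9041
After a stress test='pass': P(defective) = 0.5·0.9041 / (0.5·0.9041 + 0.55·0.0959) ≈ 0.8955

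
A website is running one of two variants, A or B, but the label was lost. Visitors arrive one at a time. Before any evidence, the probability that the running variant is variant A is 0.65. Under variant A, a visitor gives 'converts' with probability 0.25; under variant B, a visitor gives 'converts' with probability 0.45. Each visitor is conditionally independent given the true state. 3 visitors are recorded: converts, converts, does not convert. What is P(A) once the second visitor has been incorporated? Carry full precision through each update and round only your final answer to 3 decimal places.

0.364

After 'converts': P(A) = 0.25·0.6500 / (0.25·0.6500 + 0.45·0.3500) ≈ 0.5078
After 'converts': P(A) = 0.25·0.5078 / (0.25·0.5078 + 0.45·0.4922) ≈ 0.3643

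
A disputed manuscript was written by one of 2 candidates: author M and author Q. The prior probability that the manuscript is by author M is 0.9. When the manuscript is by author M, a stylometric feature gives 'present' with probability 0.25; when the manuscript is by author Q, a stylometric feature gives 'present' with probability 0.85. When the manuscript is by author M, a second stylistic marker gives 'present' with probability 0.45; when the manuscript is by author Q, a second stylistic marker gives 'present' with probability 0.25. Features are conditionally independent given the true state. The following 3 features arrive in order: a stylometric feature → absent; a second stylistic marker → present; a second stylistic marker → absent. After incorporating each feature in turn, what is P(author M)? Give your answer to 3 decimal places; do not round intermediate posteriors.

After a stylometric feature='absent': P(author M) = 0.75·0.9000 / (0.75·0.9000 + 0.15·0.1000) ≈ 0.9783
After a second stylistic marker='present': P(author M) = 0.45·0.9783 / (0.45·0.9783 + 0.25·0.0217) ≈ 0.9878
After a second stylistic marker='absent': P(author M) = 0.55·0.9878 / (0.55·0.9878 + 0.75·0.0122) ≈ 0.9834

0.983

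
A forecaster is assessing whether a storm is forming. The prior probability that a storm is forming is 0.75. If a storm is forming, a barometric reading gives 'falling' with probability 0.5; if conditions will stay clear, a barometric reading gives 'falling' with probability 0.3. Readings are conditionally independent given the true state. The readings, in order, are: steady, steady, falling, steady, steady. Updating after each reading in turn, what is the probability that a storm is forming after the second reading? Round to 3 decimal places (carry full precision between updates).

Each posterior becomes the prior for the next update.
After 'steady': P(storm) = 0.5·0.7500 / (0.5·0.7500 + 0.7·0.2500) ≈ 0.6818
After 'steady': P(storm) = 0.5·0.6818 / (0.5·0.6818 + 0.7·0.3182) ≈ 0.6048

0.605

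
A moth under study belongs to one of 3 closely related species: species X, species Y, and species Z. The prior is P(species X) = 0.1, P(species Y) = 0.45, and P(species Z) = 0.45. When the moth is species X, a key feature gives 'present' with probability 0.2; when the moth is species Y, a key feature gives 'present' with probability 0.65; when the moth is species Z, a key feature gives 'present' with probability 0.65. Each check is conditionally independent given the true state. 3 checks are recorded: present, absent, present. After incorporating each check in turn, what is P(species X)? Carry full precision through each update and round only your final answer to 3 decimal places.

Apply Bayes' rule sequentially, carrying P(species X) forward.
After 'present': normaliser = 0.2·0.1000 + 0.65·0.4500 + 0.65·0.4500; P(species X) ≈ 0.0331, P(species Y) ≈ 0.4835, P(species Z) ≈ 0.4835
After 'absent': normaliser = 0.8·0.0331 + 0.35·0.4835 + 0.35·0.4835; P(species X) ≈ 0.0725, P(species Y) ≈ 0.4638, P(species Z) ≈ 0.4638
After 'present': normaliser = 0.2·0.0725 + 0.65·0.4638 + 0.65·0.4638; P(species X) ≈ 0.0235, P(species Y) ≈ 0.4883, P(species Z) ≈ 0.4883

0.023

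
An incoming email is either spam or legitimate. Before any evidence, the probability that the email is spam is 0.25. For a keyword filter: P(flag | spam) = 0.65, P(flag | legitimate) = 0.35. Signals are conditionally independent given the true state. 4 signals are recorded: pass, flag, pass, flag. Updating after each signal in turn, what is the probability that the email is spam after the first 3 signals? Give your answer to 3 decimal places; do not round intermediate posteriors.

After 'pass': P(spam) = 0.35·0.2500 / (0.35·0.2500 + 0.65·0.7500) ≈ 0.1522
After 'flag': P(spam) = 0.65·0.1522 / (0.65·0.1522 + 0.35·0.8478) ≈ 0.2500
After 'pass': P(spam) = 0.35·0.2500 / (0.35·0.2500 + 0.65·0.7500) ≈ 0.1522

0.152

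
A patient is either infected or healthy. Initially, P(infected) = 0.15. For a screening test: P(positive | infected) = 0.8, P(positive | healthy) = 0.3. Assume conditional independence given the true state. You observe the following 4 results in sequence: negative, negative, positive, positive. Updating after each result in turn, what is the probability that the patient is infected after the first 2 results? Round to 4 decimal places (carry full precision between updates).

After 'negative': P(infected) = 0.2·0.1500 / (0.2·0.1500 + 0.7·0.8500) ≈ 0.0480
After 'negative': P(infected) = 0.2·0.0480 / (0.2·0.0480 + 0.7·0.9520) ≈ 0.0142

0.0142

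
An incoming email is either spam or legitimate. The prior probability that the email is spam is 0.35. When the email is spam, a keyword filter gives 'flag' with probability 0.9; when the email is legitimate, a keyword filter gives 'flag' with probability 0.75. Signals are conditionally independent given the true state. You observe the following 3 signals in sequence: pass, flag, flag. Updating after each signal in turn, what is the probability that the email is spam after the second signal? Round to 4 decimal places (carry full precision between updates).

0.2054

After 'pass': P(spam) = 0.1·0.3500 / (0.1·0.3500 + 0.25·0.6500) ≈ 0.1772
After 'flag': P(spam) = 0.9·0.1772 / (0.9·0.1772 + 0.75·0.8228) ≈ 0.2054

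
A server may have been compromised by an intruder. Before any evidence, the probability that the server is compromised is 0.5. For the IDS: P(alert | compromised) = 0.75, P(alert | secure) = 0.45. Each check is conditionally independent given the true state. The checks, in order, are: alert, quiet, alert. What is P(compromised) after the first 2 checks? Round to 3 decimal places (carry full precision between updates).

Apply Bayes' rule sequentially, carrying P(compromised) forward.
After 'alert': P(compromised) = 0.75·0.5000 / (0.75·0.5000 + 0.45·0.5000) ≈ 0.6250
After 'quiet': P(compromised) = 0.25·0.6250 / (0.25·0.6250 + 0.55·0.3750) ≈ 0.4310

0.431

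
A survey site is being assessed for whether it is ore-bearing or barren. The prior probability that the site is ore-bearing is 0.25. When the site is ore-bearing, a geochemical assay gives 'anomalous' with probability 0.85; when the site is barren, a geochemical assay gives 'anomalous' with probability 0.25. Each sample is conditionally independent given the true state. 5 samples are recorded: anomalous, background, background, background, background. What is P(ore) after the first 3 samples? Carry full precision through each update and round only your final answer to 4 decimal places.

0.0434

After 'anomalous': P(ore) = 0.85·0.2500 / (0.85·0.2500 + 0.25·0.7500) ≈ 0.5312
After 'background': P(ore) = 0.15·0.5312 / (0.15·0.5312 + 0.75·0.4688) ≈ 0.1848
After 'background': P(ore) = 0.15·0.1848 / (0.15·0.1848 + 0.75·0.8152) ≈ 0.0434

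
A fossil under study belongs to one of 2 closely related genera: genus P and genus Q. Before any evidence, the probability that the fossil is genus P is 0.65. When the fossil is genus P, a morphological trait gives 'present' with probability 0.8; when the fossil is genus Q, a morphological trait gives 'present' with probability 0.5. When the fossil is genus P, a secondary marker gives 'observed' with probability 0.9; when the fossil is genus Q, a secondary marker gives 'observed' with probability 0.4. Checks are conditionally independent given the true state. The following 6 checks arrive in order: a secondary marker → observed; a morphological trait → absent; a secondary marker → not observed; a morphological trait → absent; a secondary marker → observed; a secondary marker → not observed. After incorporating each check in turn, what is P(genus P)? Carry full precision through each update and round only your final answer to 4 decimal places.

0.0401

After a secondary marker='observed': P(genus P) = 0.9·0.6500 / (0.9·0.6500 + 0.4·0.3500) ≈ 0.8069
After a morphological trait='absent': P(genus P) = 0.2·0.8069 / (0.2·0.8069 + 0.5·0.1931) ≈ 0.6257
After a secondary marker='not observed': P(genus P) = 0.1·0.6257 / (0.1·0.6257 + 0.6·0.3743) ≈ 0.2179
After a morphological trait='absent': P(genus P) = 0.2·0.2179 / (0.2·0.2179 + 0.5·0.7821) ≈ 0.1003
After a secondary marker='observed': P(genus P) = 0.9·0.1003 / (0.9·0.1003 + 0.4·0.8997) ≈ 0.2005
After a secondary marker='not observed': P(genus P) = 0.1·0.2005 / (0.1·0.2005 + 0.6·0.7995) ≈ 0.0401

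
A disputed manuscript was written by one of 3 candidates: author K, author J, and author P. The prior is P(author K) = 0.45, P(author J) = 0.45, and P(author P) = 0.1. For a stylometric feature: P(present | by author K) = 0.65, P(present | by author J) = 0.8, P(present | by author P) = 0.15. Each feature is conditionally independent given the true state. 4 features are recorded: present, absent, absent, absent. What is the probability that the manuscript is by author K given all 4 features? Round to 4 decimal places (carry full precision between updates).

Each posterior becomes the prior for the next update.
After 'present': normaliser = 0.65·0.4500 + 0.8·0.4500 + 0.15·0.1000; P(author K) ≈ 0.4382, P(author J) ≈ 0.5393, P(author P) ≈ 0.0225
After 'absent': normaliser = 0.35·0.4382 + 0.2·0.5393 + 0.85·0.0225; P(author K) ≈ 0.5471, P(author J) ≈ 0.3848, P(author P) ≈ 0.0681
After 'absent': normaliser = 0.35·0.5471 + 0.2·0.3848 + 0.85·0.0681; P(author K) ≈ 0.5867, P(author J) ≈ 0.2358, P(author P) ≈ 0.1775
After 'absent': normaliser = 0.35·0.5867 + 0.2·0.2358 + 0.85·0.1775; P(author K) ≈ 0.5091, P(author J) ≈ 0.1169, P(author P) ≈ 0.3740

0.5091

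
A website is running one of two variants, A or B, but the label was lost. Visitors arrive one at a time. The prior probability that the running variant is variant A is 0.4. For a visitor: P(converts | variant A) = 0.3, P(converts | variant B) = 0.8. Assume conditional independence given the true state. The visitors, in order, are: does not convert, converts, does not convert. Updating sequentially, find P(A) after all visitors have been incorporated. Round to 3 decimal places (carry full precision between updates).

After 'does not convert': P(A) = 0.7·0.4000 / (0.7·0.4000 + 0.2·0.6000) ≈ 0.7000
After 'converts': P(A) = 0.3·0.7000 / (0.3·0.7000 + 0.8·0.3000) ≈ 0.4667
After 'does not convert': P(A) = 0.7·0.4667 / (0.7·0.4667 + 0.2·0.5333) ≈ 0.7538

0.754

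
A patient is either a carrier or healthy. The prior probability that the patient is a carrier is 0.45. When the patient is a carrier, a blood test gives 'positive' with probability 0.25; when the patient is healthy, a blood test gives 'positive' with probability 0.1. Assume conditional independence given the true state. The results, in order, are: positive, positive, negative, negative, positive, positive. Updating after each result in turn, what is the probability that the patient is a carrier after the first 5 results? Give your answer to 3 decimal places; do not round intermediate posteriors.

After 'positive': P(carrier) = 0.25·0.4500 / (0.25·0.4500 + 0.1·0.5500) ≈ 0.6716
After 'positive': P(carrier) = 0.25·0.6716 / (0.25·0.6716 + 0.1·0.3284) ≈ 0.8364
After 'negative': P(carrier) = 0.75·0.8364 / (0.75·0.8364 + 0.9·0.1636) ≈ 0.8099
After 'negative': P(carrier) = 0.75·0.8099 / (0.75·0.8099 + 0.9·0.1901) ≈ 0.7803
After 'positive': P(carrier) = 0.25·0.7803 / (0.25·0.7803 + 0.1·0.2197) ≈ 0.8988

0.899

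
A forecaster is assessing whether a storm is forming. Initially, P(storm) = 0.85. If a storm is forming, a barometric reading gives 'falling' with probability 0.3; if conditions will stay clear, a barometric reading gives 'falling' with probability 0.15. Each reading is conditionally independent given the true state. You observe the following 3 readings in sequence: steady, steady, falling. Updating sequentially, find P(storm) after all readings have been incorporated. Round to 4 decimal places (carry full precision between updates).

Each posterior becomes the prior for the next update.
After 'steady': P(storm) = 0.7·0.8500 / (0.7·0.8500 + 0.85·0.1500) ≈ 0.8235
After 'steady': P(storm) = 0.7·0.8235 / (0.7·0.8235 + 0.85·0.1765) ≈ 0.7935
After 'falling': P(storm) = 0.3·0.7935 / (0.3·0.7935 + 0.15·0.2065) ≈ 0.8849

0.8849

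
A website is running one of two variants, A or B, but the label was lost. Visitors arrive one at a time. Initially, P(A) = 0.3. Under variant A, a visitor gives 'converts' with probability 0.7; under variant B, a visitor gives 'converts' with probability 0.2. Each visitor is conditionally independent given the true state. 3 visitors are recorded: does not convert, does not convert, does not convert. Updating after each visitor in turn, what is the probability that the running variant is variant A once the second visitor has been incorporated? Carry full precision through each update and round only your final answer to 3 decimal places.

After 'does not convert': P(A) = 0.3·0.3000 / (0.3·0.3000 + 0.8·0.7000) ≈ 0.1385
After 'does not convert': P(A) = 0.3·0.1385 / (0.3·0.1385 + 0.8·0.8615) ≈ 0.0568

0.057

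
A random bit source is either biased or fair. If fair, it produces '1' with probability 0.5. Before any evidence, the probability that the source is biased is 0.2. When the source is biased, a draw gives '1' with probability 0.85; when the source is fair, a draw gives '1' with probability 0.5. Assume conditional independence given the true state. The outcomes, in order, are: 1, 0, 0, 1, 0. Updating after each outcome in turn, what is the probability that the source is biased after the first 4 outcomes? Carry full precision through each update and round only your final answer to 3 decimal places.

0.061

After '1': P(biased) = 0.85·0.2000 / (0.85·0.2000 + 0.5·0.8000) ≈ 0.2982
After '0': P(biased) = 0.15·0.2982 / (0.15·0.2982 + 0.5·0.7018) ≈ 0.1131
After '0': P(biased) = 0.15·0.1131 / (0.15·0.1131 + 0.5·0.8869) ≈ 0.0368
After '1': P(biased) = 0.85·0.0368 / (0.85·0.0368 + 0.5·0.9632) ≈ 0.0611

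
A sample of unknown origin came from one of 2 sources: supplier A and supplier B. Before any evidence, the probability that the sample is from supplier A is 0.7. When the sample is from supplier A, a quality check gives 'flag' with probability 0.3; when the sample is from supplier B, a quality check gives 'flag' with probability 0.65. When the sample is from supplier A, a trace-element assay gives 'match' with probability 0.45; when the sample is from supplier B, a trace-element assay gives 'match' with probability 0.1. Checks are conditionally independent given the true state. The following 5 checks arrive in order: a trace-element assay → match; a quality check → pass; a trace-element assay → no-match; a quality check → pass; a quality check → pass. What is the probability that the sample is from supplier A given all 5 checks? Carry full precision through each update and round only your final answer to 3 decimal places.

0.981

After a trace-element assay='match': P(supplier A) = 0.45·0.7000 / (0.45·0.7000 + 0.1·0.3000) ≈ 0.9130
After a quality check='pass': P(supplier A) = 0.7·0.9130 / (0.7·0.9130 + 0.35·0.0870) ≈ 0.9545
After a trace-element assay='no-match': P(supplier A) = 0.55·0.9545 / (0.55·0.9545 + 0.9·0.0455) ≈ 0.9277
After a quality check='pass': P(supplier A) = 0.7·0.9277 / (0.7·0.9277 + 0.35·0.0723) ≈ 0.9625
After a quality check='pass': P(supplier A) = 0.7·0.9625 / (0.7·0.9625 + 0.35·0.0375) ≈ 0.9809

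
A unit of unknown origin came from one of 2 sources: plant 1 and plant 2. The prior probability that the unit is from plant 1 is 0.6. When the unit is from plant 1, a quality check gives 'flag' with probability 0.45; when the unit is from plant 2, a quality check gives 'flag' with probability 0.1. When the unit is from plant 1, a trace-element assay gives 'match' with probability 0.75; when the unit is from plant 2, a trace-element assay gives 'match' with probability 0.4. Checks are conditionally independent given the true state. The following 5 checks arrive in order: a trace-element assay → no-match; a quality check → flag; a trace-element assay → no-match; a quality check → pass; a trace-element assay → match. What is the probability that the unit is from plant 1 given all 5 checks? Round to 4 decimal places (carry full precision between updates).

After a trace-element assay='no-match': P(plant 1) = 0.25·0.6000 / (0.25·0.6000 + 0.6·0.4000) ≈ 0.3846
After a quality check='flag': P(plant 1) = 0.45·0.3846 / (0.45·0.3846 + 0.1·0.6154) ≈ 0.7377
After a trace-element assay='no-match': P(plant 1) = 0.25·0.7377 / (0.25·0.7377 + 0.6·0.2623) ≈ 0.5396
After a quality check='pass': P(plant 1) = 0.55·0.5396 / (0.55·0.5396 + 0.9·0.4604) ≈ 0.4173
After a trace-element assay='match': P(plant 1) = 0.75·0.4173 / (0.75·0.4173 + 0.4·0.5827) ≈ 0.5732

0.5732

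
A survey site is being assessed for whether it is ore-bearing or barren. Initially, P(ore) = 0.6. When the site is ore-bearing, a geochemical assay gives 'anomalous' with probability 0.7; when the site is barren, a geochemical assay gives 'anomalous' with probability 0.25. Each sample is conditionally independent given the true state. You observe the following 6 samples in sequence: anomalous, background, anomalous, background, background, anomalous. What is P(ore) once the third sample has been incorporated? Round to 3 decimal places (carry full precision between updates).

After 'anomalous': P(ore) = 0.7·0.6000 / (0.7·0.6000 + 0.25·0.4000) ≈ 0.8077
After 'background': P(ore) = 0.3·0.8077 / (0.3·0.8077 + 0.75·0.1923) ≈ 0.6269
After 'anomalous': P(ore) = 0.7·0.6269 / (0.7·0.6269 + 0.25·0.3731) ≈ 0.8247

0.825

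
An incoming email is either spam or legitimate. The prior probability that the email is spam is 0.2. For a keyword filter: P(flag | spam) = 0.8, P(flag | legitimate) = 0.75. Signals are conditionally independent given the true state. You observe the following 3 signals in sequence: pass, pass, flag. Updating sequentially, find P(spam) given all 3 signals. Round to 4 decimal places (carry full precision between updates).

0.1458

After 'pass': P(spam) = 0.2·0.2000 / (0.2·0.2000 + 0.25·0.8000) ≈ 0.1667
After 'pass': P(spam) = 0.2·0.1667 / (0.2·0.1667 + 0.25·0.8333) ≈ 0.1379
After 'flag': P(spam) = 0.8·0.1379 / (0.8·0.1379 + 0.75·0.8621) ≈ 0.1458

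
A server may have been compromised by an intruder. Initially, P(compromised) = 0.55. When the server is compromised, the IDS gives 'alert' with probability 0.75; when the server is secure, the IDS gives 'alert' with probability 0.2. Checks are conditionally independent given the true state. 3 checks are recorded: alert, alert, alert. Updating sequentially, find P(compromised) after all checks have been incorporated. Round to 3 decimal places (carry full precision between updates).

After 'alert': P(compromised) = 0.75·0.5500 / (0.75·0.5500 + 0.2·0.4500) ≈ 0.8209
After 'alert': P(compromised) = 0.75·0.8209 / (0.75·0.8209 + 0.2·0.1791) ≈ 0.9450
After 'alert': P(compromised) = 0.75·0.9450 / (0.75·0.9450 + 0.2·0.0550) ≈ 0.9847

0.985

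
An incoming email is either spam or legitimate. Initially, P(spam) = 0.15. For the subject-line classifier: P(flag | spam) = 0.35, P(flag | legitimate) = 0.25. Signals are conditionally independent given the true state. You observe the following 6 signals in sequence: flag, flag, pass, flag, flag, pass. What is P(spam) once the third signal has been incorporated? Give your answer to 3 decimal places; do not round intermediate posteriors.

0.231

After 'flag': P(spam) = 0.35·0.1500 / (0.35·0.1500 + 0.25·0.8500) ≈ 0.1981
After 'flag': P(spam) = 0.35·0.1981 / (0.35·0.1981 + 0.25·0.8019) ≈ 0.2570
After 'pass': P(spam) = 0.65·0.2570 / (0.65·0.2570 + 0.75·0.7430) ≈ 0.2306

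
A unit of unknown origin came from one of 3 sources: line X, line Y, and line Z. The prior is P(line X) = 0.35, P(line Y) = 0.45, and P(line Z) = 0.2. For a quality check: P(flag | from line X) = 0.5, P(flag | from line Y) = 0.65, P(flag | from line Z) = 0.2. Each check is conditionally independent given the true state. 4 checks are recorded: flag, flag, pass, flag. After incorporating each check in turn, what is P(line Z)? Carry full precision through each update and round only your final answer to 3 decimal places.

After 'flag': normaliser = 0.5·0.3500 + 0.65·0.4500 + 0.2·0.2000; P(line X) ≈ 0.3448, P(line Y) ≈ 0.5764, P(line Z) ≈ 0.0788
After 'flag': normaliser = 0.5·0.3448 + 0.65·0.5764 + 0.2·0.0788; P(line X) ≈ 0.3063, P(line Y) ≈ 0.6656, P(line Z) ≈ 0.0280
After 'pass': normaliser = 0.5·0.3063 + 0.35·0.6656 + 0.8·0.0280; P(line X) ≈ 0.3749, P(line Y) ≈ 0.5702, P(line Z) ≈ 0.0548
After 'flag': normaliser = 0.5·0.3749 + 0.65·0.5702 + 0.2·0.0548; P(line X) ≈ 0.3294, P(line Y) ≈ 0.6513, P(line Z) ≈ 0.0193

0.019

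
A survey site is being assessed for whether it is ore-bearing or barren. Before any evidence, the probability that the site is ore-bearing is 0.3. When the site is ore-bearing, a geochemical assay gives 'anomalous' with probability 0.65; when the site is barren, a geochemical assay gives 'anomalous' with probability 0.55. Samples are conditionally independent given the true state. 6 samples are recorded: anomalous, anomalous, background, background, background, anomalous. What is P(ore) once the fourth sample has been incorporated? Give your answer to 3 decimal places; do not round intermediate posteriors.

After 'anomalous': P(ore) = 0.65·0.3000 / (0.65·0.3000 + 0.55·0.7000) ≈ 0.3362
After 'anomalous': P(ore) = 0.65·0.3362 / (0.65·0.3362 + 0.55·0.6638) ≈ 0.3744
After 'background': P(ore) = 0.35·0.3744 / (0.35·0.3744 + 0.45·0.6256) ≈ 0.3177
After 'background': P(ore) = 0.35·0.3177 / (0.35·0.3177 + 0.45·0.6823) ≈ 0.2658

0.266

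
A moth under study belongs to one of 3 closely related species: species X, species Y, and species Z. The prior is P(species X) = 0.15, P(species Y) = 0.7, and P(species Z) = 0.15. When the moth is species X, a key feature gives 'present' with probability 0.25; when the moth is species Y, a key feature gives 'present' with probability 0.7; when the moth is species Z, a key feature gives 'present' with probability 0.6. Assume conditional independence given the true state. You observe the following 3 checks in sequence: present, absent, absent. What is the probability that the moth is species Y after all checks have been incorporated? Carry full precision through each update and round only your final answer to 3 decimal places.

0.554

Apply Bayes' rule sequentially, carrying P(species Y) forward.
After 'present': normaliser = 0.25·0.1500 + 0.7·0.7000 + 0.6·0.1500; P(species X) ≈ 0.0607, P(species Y) ≈ 0.7935, P(species Z) ≈ 0.1457
After 'absent': normaliser = 0.75·0.0607 + 0.3·0.7935 + 0.4·0.1457; P(species X) ≈ 0.1332, P(species Y) ≈ 0.6963, P(species Z) ≈ 0.1705
After 'absent': normaliser = 0.75·0.1332 + 0.3·0.6963 + 0.4·0.1705; P(species X) ≈ 0.2650, P(species Y) ≈ 0.5541, P(species Z) ≈ 0.1809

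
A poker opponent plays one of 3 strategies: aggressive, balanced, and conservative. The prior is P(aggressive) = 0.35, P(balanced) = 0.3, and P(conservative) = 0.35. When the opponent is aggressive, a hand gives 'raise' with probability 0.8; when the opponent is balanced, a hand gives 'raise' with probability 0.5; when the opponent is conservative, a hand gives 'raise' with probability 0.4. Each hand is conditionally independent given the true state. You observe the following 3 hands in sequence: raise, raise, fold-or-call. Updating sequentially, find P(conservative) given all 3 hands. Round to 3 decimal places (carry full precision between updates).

After 'raise': normaliser = 0.8·0.3500 + 0.5·0.3000 + 0.4·0.3500; P(aggressive) ≈ 0.4912, P(balanced) ≈ 0.2632, P(conservative) ≈ 0.2456
After 'raise': normaliser = 0.8·0.4912 + 0.5·0.2632 + 0.4·0.2456; P(aggressive) ≈ 0.6310, P(balanced) ≈ 0.2113, P(conservative) ≈ 0.1577
After 'fold-or-call': normaliser = 0.2·0.6310 + 0.5·0.2113 + 0.6·0.1577; P(aggressive) ≈ 0.3865, P(balanced) ≈ 0.3236, P(conservative) ≈ 0.2899

0.290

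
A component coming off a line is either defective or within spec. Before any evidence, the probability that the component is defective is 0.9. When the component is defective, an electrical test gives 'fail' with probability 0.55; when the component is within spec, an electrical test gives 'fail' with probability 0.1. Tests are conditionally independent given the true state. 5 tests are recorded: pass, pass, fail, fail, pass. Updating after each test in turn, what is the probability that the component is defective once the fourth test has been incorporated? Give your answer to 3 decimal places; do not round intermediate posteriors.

After 'pass': P(defective) = 0.45·0.9000 / (0.45·0.9000 + 0.9·0.1000) ≈ 0.8182
After 'pass': P(defective) = 0.45·0.8182 / (0.45·0.8182 + 0.9·0.1818) ≈ 0.6923
After 'fail': P(defective) = 0.55·0.6923 / (0.55·0.6923 + 0.1·0.3077) ≈ 0.9252
After 'fail': P(defective) = 0.55·0.9252 / (0.55·0.9252 + 0.1·0.0748) ≈ 0.9855

0.986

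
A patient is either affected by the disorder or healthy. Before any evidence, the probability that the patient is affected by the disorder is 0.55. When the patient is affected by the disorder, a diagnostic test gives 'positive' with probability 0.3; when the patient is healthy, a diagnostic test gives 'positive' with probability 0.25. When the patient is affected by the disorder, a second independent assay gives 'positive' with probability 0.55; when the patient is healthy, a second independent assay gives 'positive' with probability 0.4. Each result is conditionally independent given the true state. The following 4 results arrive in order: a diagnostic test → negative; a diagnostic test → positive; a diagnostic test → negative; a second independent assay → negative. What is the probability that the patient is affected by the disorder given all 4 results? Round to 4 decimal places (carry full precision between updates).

0.4893

After a diagnostic test='negative': P(affected) = 0.7·0.5500 / (0.7·0.5500 + 0.75·0.4500) ≈ 0.5329
After a diagnostic test='positive': P(affected) = 0.3·0.5329 / (0.3·0.5329 + 0.25·0.4671) ≈ 0.5779
After a diagnostic test='negative': P(affected) = 0.7·0.5779 / (0.7·0.5779 + 0.75·0.4221) ≈ 0.5609
After a second independent assay='negative': P(affected) = 0.45·0.5609 / (0.45·0.5609 + 0.6·0.4391) ≈ 0.4893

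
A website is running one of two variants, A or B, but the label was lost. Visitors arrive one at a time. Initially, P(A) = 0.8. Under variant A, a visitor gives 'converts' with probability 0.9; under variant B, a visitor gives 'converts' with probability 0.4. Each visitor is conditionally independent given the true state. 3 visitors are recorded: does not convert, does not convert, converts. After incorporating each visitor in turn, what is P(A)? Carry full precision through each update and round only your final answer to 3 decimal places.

0.200

After 'does not convert': P(A) = 0.1·0.8000 / (0.1·0.8000 + 0.6·0.2000) ≈ 0.4000
After 'does not convert': P(A) = 0.1·0.4000 / (0.1·0.4000 + 0.6·0.6000) ≈ 0.1000
After 'converts': P(A) = 0.9·0.1000 / (0.9·0.1000 + 0.4·0.9000) ≈ 0.2000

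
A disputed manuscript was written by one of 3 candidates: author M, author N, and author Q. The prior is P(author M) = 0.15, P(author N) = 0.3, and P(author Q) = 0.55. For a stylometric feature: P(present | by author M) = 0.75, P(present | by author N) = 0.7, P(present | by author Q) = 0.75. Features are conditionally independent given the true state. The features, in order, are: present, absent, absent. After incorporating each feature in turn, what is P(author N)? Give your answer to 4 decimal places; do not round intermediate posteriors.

After 'present': normaliser = 0.75·0.1500 + 0.7·0.3000 + 0.75·0.5500; P(author M) ≈ 0.1531, P(author N) ≈ 0.2857, P(author Q) ≈ 0.5612
After 'absent': normaliser = 0.25·0.1531 + 0.3·0.2857 + 0.25·0.5612; P(author M) ≈ 0.1448, P(author N) ≈ 0.3243, P(author Q) ≈ 0.5309
After 'absent': normaliser = 0.25·0.1448 + 0.3·0.3243 + 0.25·0.5309; P(author M) ≈ 0.1360, P(author N) ≈ 0.3655, P(author Q) ≈ 0.4985

0.3655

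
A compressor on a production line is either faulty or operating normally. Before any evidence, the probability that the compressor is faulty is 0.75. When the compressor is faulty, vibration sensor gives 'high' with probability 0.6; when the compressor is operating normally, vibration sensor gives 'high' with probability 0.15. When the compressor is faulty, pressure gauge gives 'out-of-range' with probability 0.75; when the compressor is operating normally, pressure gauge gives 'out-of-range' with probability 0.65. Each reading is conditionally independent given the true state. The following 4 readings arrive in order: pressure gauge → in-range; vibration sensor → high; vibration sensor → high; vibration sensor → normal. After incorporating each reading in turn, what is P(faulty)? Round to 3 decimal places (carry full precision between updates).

0.942

After pressure gauge='in-range': P(faulty) = 0.25·0.7500 / (0.25·0.7500 + 0.35·0.2500) ≈ 0.6818
After vibration sensor='high': P(faulty) = 0.6·0.6818 / (0.6·0.6818 + 0.15·0.3182) ≈ 0.8955
After vibration sensor='high': P(faulty) = 0.6·0.8955 / (0.6·0.8955 + 0.15·0.1045) ≈ 0.9717
After vibration sensor='normal': P(faulty) = 0.4·0.9717 / (0.4·0.9717 + 0.85·0.0283) ≈ 0.9416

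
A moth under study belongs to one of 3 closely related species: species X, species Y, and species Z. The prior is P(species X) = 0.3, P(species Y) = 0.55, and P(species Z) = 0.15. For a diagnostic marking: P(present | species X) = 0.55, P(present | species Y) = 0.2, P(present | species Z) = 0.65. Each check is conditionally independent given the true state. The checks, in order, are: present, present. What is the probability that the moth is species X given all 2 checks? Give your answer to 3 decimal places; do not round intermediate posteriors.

After 'present': normaliser = 0.55·0.3000 + 0.2·0.5500 + 0.65·0.1500; P(species X) ≈ 0.4430, P(species Y) ≈ 0.2953, P(species Z) ≈ 0.2617
After 'present': normaliser = 0.55·0.4430 + 0.2·0.2953 + 0.65·0.2617; P(species X) ≈ 0.5153, P(species Y) ≈ 0.1249, P(species Z) ≈ 0.3598

0.515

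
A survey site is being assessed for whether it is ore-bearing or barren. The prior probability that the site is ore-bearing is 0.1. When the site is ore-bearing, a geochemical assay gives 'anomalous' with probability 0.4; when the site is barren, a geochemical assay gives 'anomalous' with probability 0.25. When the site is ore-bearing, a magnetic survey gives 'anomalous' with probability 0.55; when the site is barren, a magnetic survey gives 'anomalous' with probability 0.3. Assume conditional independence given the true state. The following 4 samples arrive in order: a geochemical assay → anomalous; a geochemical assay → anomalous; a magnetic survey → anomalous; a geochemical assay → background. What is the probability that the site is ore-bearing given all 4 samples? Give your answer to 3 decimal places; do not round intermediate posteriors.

0.294

After a geochemical assay='anomalous': P(ore) = 0.4·0.1000 / (0.4·0.1000 + 0.25·0.9000) ≈ 0.1509
After a geochemical assay='anomalous': P(ore) = 0.4·0.1509 / (0.4·0.1509 + 0.25·0.8491) ≈ 0.2215
After a magnetic survey='anomalous': P(ore) = 0.55·0.2215 / (0.55·0.2215 + 0.3·0.7785) ≈ 0.3427
After a geochemical assay='background': P(ore) = 0.6·0.3427 / (0.6·0.3427 + 0.75·0.6573) ≈ 0.2944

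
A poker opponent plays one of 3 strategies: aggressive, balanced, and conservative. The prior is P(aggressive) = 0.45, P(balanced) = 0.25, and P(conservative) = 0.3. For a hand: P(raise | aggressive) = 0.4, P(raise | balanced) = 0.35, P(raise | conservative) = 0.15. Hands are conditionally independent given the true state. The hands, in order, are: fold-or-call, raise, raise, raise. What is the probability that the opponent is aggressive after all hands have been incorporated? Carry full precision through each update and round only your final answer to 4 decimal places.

After 'fold-or-call': normaliser = 0.6·0.4500 + 0.65·0.2500 + 0.85·0.3000; P(aggressive) ≈ 0.3927, P(balanced) ≈ 0.2364, P(conservative) ≈ 0.3709
After 'raise': normaliser = 0.4·0.3927 + 0.35·0.2364 + 0.15·0.3709; P(aggressive) ≈ 0.5317, P(balanced) ≈ 0.2800, P(conservative) ≈ 0.1883
After 'raise': normaliser = 0.4·0.5317 + 0.35·0.2800 + 0.15·0.1883; P(aggressive) ≈ 0.6275, P(balanced) ≈ 0.2892, P(conservative) ≈ 0.0833
After 'raise': normaliser = 0.4·0.6275 + 0.35·0.2892 + 0.15·0.0833; P(aggressive) ≈ 0.6882, P(balanced) ≈ 0.2775, P(conservative) ≈ 0.0343

0.6882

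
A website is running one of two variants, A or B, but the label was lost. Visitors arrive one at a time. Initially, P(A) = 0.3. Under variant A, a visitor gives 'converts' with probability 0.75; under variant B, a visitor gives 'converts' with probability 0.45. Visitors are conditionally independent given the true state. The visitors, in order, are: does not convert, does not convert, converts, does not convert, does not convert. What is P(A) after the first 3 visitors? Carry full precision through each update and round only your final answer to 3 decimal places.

0.129

After 'does not convert': P(A) = 0.25·0.3000 / (0.25·0.3000 + 0.55·0.7000) ≈ 0.1630
After 'does not convert': P(A) = 0.25·0.1630 / (0.25·0.1630 + 0.55·0.8370) ≈ 0.0813
After 'converts': P(A) = 0.75·0.0813 / (0.75·0.0813 + 0.45·0.9187) ≈ 0.1286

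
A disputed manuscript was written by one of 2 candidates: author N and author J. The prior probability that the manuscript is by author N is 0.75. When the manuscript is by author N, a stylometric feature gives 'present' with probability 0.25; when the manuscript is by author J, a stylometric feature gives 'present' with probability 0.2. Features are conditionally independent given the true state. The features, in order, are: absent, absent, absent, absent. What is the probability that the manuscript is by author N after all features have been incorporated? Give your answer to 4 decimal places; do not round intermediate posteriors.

Apply Bayes' rule sequentially, carrying P(author N) forward.
After 'absent': P(author N) = 0.75·0.7500 / (0.75·0.7500 + 0.8·0.2500) ≈ 0.7377
After 'absent': P(author N) = 0.75·0.7377 / (0.75·0.7377 + 0.8·0.2623) ≈ 0.7250
After 'absent': P(author N) = 0.75·0.7250 / (0.75·0.7250 + 0.8·0.2750) ≈ 0.7120
After 'absent': P(author N) = 0.75·0.7120 / (0.75·0.7120 + 0.8·0.2880) ≈ 0.6986

0.6986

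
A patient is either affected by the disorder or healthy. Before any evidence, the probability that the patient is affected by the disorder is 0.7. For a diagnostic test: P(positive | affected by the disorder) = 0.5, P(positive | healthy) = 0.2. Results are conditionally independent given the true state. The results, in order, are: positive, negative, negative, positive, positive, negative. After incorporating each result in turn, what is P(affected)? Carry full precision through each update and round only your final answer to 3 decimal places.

0.899

Apply Bayes' rule sequentially, carrying P(affected) forward.
After 'positive': P(affected) = 0.5·0.7000 / (0.5·0.7000 + 0.2·0.3000) ≈ 0.8537
After 'negative': P(affected) = 0.5·0.8537 / (0.5·0.8537 + 0.8·0.1463) ≈ 0.7848
After 'negative': P(affected) = 0.5·0.7848 / (0.5·0.7848 + 0.8·0.2152) ≈ 0.6950
After 'positive': P(affected) = 0.5·0.6950 / (0.5·0.6950 + 0.2·0.3050) ≈ 0.8507
After 'positive': P(affected) = 0.5·0.8507 / (0.5·0.8507 + 0.2·0.1493) ≈ 0.9344
After 'negative': P(affected) = 0.5·0.9344 / (0.5·0.9344 + 0.8·0.0656) ≈ 0.8990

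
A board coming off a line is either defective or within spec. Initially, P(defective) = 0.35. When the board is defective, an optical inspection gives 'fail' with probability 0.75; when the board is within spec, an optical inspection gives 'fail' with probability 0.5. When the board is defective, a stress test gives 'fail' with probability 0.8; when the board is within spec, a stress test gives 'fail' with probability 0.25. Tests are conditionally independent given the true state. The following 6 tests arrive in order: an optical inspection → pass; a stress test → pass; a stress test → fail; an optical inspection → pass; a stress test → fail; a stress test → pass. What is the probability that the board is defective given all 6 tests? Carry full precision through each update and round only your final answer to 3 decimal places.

Each posterior becomes the prior for the next update.
After an optical inspection='pass': P(defective) = 0.25·0.3500 / (0.25·0.3500 + 0.5·0.6500) ≈ 0.2121
After a stress test='pass': P(defective) = 0.2·0.2121 / (0.2·0.2121 + 0.75·0.7879) ≈ 0.0670
After a stress test='fail': P(defective) = 0.8·0.0670 / (0.8·0.0670 + 0.25·0.9330) ≈ 0.1868
After an optical inspection='pass': P(defective) = 0.25·0.1868 / (0.25·0.1868 + 0.5·0.8132) ≈ 0.1030
After a stress test='fail': P(defective) = 0.8·0.1030 / (0.8·0.1030 + 0.25·0.8970) ≈ 0.2688
After a stress test='pass': P(defective) = 0.2·0.2688 / (0.2·0.2688 + 0.75·0.7312) ≈ 0.0893

0.089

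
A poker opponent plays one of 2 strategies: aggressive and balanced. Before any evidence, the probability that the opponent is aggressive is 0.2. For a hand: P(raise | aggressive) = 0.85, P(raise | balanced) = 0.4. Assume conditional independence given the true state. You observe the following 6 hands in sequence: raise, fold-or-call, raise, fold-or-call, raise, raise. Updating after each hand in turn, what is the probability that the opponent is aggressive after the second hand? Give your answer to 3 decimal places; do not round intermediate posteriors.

Each posterior becomes the prior for the next update.
After 'raise': P(aggressive) = 0.85·0.2000 / (0.85·0.2000 + 0.4·0.8000) ≈ 0.3469
After 'fold-or-call': P(aggressive) = 0.15·0.3469 / (0.15·0.3469 + 0.6·0.6531) ≈ 0.1172

0.117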